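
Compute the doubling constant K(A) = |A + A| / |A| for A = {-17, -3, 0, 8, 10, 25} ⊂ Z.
K = |A + A| / |A| = 20/6 = 10/3

Enumerate A + A = {a + b : a, b ∈ A}. With |A| = 6, there are |A|^2 = 36 ordered sum pairs; collecting distinct values, A + A = {-34, -20, -17, -9, -7, -6, -3, 0, 5, 7, 8, 10, 16, 18, 20, 22, 25, 33, 35, 50}, so |A + A| = 20. Thus K = 20/6 = 10/3. For comparison, the minimum possible |A + A| over all 6-element sets is 2·6 − 1 = 11 (so min K = 11/6), attained only by arithmetic progressions.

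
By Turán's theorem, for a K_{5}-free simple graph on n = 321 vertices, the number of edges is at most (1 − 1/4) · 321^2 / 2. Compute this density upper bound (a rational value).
Turán density bound = (3/4) · 321^2/2 = 309123/8 ≈ 38640.375

Turán's theorem: ex(n, K_{r+1}) is achieved by the complete r-partite Turán graph T(n, r) with parts as balanced as possible, and is at most (1 − 1/r) · n^2/2. For r = 4, n = 321: the density bound is (3/4) · 103041/2 = 309123/8 ≈ 38640.375. The integer-valued extremum is e(T(321, 4)) = 38640, which is strictly less than the density bound 309123/8 since 4 ∤ 321 (the parts of T(321, 4) cannot all be equal).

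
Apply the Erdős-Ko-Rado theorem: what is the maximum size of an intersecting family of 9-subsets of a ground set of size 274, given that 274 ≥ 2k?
max |F| = C(273, 8) = 689960224294614

Erdős-Ko-Rado (1961): when n ≥ 2k, max |F| = C(n−1, k−1). The bound is attained by the star {A : i ∈ A} for any fixed i ∈ [n]. Here C(274−1, 9−1) = C(273, 8) = 689960224294614.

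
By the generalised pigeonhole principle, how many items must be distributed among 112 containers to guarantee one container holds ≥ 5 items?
n = (5 − 1)·112 + 1 = 449

By the generalised pigeonhole principle, to guarantee some box contains ≥ r objects we need more than (r − 1) · k objects total. Threshold: n = (r − 1) · k + 1. With r = 5 and k = 112: n = 4 · 112 + 1 = 448 + 1 = 449. For n = 448 = 4 · 112, we can put exactly 4 objects in every box, avoiding 5 in any single one — so 449 is tight.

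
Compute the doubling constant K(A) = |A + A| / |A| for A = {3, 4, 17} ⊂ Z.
K = |A + A| / |A| = 6/3 = 2

Enumerate A + A = {a + b : a, b ∈ A}. With |A| = 3, there are |A|^2 = 9 ordered sum pairs; collecting distinct values, A + A = {6, 7, 8, 20, 21, 34}, so |A + A| = 6. Thus K = 6/3 = 2. For comparison, the minimum possible |A + A| over all 3-element sets is 2·3 − 1 = 5 (so min K = 5/3), attained only by arithmetic progressions.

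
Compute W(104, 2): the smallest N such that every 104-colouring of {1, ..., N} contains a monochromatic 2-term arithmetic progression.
W(104, 2) = 104 + 1 = 105

A 2-term AP is any pair of integers, so a monochromatic 2-AP exists iff some colour is used at least twice. With 104 colours, the colouring i ↦ i on {1, ..., 104} uses each colour once, avoiding any monochromatic pair, so W(104, 2) > 104. For {1, ..., 105}, pigeonhole forces two integers of the same colour, which form a monochromatic 2-AP. Hence W(104, 2) = 105.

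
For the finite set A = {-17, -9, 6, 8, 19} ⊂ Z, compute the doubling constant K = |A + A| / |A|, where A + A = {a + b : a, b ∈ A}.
K = |A + A| / |A| = 15/5 = 3

Enumerate A + A = {a + b : a, b ∈ A}. With |A| = 5, there are |A|^2 = 25 ordered sum pairs; collecting distinct values, A + A = {-34, -26, -18, -11, -9, -3, -1, 2, 10, 12, 14, 16, 25, 27, 38}, so |A + A| = 15. Thus K = 15/5 = 3. For comparison, the minimum possible |A + A| over all 5-element sets is 2·5 − 1 = 9 (so min K = 9/5), attained only by arithmetic progressions.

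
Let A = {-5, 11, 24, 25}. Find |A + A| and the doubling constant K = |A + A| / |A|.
K = |A + A| / |A| = 10/4 = 5/2

Enumerate A + A = {a + b : a, b ∈ A}. With |A| = 4, there are |A|^2 = 16 ordered sum pairs; collecting distinct values, A + A = {-10, 6, 19, 20, 22, 35, 36, 48, 49, 50}, so |A + A| = 10. Thus K = 10/4 = 5/2. For comparison, the minimum possible |A + A| over all 4-element sets is 2·4 − 1 = 7 (so min K = 7/4), attained only by arithmetic progressions.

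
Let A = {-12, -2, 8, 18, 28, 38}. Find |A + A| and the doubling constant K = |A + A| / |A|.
K = |A + A| / |A| = 11/6

Enumerate A + A = {a + b : a, b ∈ A}. With |A| = 6, there are |A|^2 = 36 ordered sum pairs; collecting distinct values, A + A = {-24, -14, -4, 6, 16, 26, 36, 46, 56, 66, 76}, so |A + A| = 11. Thus K = 11/6. Here |A + A| = 2|A| − 1 = 11, the minimum possible — so K = 11/6 is minimal, which holds iff A is an arithmetic progression.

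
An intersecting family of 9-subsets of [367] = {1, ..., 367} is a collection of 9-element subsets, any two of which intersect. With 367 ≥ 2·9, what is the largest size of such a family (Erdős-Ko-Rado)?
max |F| = C(366, 8) = 7393909947633495

The Erdős-Ko-Rado theorem states: for n ≥ 2k, an intersecting family of k-subsets of an n-element set has size at most C(n − 1, k − 1), with equality for 'star' families {A ⊆ [n] : |A| = k, i ∈ A} (fix an element i). For n = 367, k = 9: C(366, 8) = 7393909947633495.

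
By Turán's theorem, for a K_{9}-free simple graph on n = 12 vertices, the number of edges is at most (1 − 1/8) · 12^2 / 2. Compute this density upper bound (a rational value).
Turán density bound = (7/8) · 12^2/2 = 63

Turán's theorem: ex(n, K_{r+1}) is achieved by the complete r-partite Turán graph T(n, r) with parts as balanced as possible, and is at most (1 − 1/r) · n^2/2. For r = 8, n = 12: the density bound is (7/8) · 144/2 = 63. The integer-valued extremum is e(T(12, 8)) = 62, which is strictly less than the density bound 63 since 8 ∤ 12 (the parts of T(12, 8) cannot all be equal).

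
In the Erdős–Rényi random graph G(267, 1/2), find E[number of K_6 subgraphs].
E[# K_6] = C(267, 6) · (1/2)^C(6, 2) = 475518307726 / 2^15 = 237759153863/16384 ≈ 14511667.105896

For each 6-subset S of vertices (there are C(267, 6) = 475518307726 such S), let X_S = 1 if S induces a K_6 (all C(6, 2) = 15 edges present). Then P(X_S = 1) = (1/2)^15 = 1/32768. By linearity of expectation, E[# K_6] = C(267, 6) · (1/2)^15 = 475518307726 / 32768 = 237759153863/16384 ≈ 14511667.105896.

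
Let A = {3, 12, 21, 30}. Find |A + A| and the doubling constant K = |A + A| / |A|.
K = |A + A| / |A| = 7/4

Enumerate A + A = {a + b : a, b ∈ A}. With |A| = 4, there are |A|^2 = 16 ordered sum pairs; collecting distinct values, A + A = {6, 15, 24, 33, 42, 51, 60}, so |A + A| = 7. Thus K = 7/4. Here |A + A| = 2|A| − 1 = 7, the minimum possible — so K = 7/4 is minimal, which holds iff A is an arithmetic progression.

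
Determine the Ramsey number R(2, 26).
R(2, 26) = 26

R(2, k) = k for all k ≥ 2: in a 2-colouring of K_k, either some edge is red (a red K_2) or all edges are blue (a blue K_k). And K_{25} coloured all-blue has no blue K_26, so R(2, 26) > 25. Hence R(2, 26) = 26.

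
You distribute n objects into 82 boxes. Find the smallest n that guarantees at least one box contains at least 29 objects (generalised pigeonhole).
n = (29 − 1)·82 + 1 = 2297

By the generalised pigeonhole principle, to guarantee some box contains ≥ r objects we need more than (r − 1) · k objects total. Threshold: n = (r − 1) · k + 1. With r = 29 and k = 82: n = 28 · 82 + 1 = 2296 + 1 = 2297. For n = 2296 = 28 · 82, we can put exactly 28 objects in every box, avoiding 29 in any single one — so 2297 is tight.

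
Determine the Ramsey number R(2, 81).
R(2, 81) = 81

R(2, k) = k for all k ≥ 2: in a 2-colouring of K_k, either some edge is red (a red K_2) or all edges are blue (a blue K_k). And K_{80} coloured all-blue has no blue K_81, so R(2, 81) > 80. Hence R(2, 81) = 81.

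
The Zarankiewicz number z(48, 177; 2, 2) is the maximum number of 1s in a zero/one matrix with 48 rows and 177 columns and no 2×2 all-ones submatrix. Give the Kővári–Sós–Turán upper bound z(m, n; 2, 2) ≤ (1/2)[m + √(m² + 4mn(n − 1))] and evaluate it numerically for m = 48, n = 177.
z(48, 177; 2, 2) ≤ (1/2)[48 + √(48² + 4·48·177·176)] = (1/2)[48 + √5983488] = 1247.0585

Kővári–Sós–Turán: let r_1, ..., r_48 be the row sums and z = Σ r_i the total number of 1s. Each pair of columns can share at most one row with both entries 1 (else a 2×2 all-ones block appears), so Σ_i C(r_i, 2) ≤ C(177, 2) = 15576. By convexity Σ_i C(r_i, 2) ≥ 48·C(z/48, 2) = z(z − 48)/(2·48), giving z² − 48z − 48·177·176 ≤ 0 and hence z ≤ (1/2)[48 + √(2304 + 4·1495296)] = (1/2)[48 + √5983488] ≈ (1/2)(48 + 2446.1169) = 1247.0585.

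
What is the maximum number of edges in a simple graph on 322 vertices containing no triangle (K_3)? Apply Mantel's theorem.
ex(322, K_3) = ⌊322^2/4⌋ = 25921

Mantel (1907): a triangle-free graph on n vertices has at most ⌊n^2/4⌋ edges, with equality for the complete bipartite graph K_{⌊n/2⌋, ⌈n/2⌉}. For n = 322: ⌊322^2/4⌋ = ⌊103684/4⌋ = 25921. The extremal graph is K_{161, 161}, which has 161·161 = 25921 edges.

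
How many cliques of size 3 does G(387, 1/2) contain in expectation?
E[# K_3] = C(387, 3) · (1/2)^C(3, 2) = 9585345 / 2^3 = 1198168.125

For each 3-subset S of vertices (there are C(387, 3) = 9585345 such S), let X_S = 1 if S induces a K_3 (all C(3, 2) = 3 edges present). Then P(X_S = 1) = (1/2)^3 = 1/8. By linearity of expectation, E[# K_3] = C(387, 3) · (1/2)^3 = 9585345 / 8 = 1198168.125.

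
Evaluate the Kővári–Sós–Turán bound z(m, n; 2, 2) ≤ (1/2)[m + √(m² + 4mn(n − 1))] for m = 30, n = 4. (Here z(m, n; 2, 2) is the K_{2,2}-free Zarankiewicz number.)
z(30, 4; 2, 2) ≤ (1/2)[30 + √(30² + 4·30·4·3)] = (1/2)[30 + √2340] = 39.1868

Kővári–Sós–Turán: let r_1, ..., r_30 be the row sums and z = Σ r_i the total number of 1s. Each pair of columns can share at most one row with both entries 1 (else a 2×2 all-ones block appears), so Σ_i C(r_i, 2) ≤ C(4, 2) = 6. By convexity Σ_i C(r_i, 2) ≥ 30·C(z/30, 2) = z(z − 30)/(2·30), giving z² − 30z − 30·4·3 ≤ 0 and hence z ≤ (1/2)[30 + √(900 + 4·360)] = (1/2)[30 + √2340] ≈ (1/2)(30 + 48.3735) = 39.1868.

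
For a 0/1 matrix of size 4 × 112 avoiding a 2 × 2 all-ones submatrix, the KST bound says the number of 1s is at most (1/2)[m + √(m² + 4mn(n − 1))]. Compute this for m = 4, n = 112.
z(4, 112; 2, 2) ≤ (1/2)[4 + √(4² + 4·4·112·111)] = (1/2)[4 + √198928] = 225.0067

Kővári–Sós–Turán: let r_1, ..., r_4 be the row sums and z = Σ r_i the total number of 1s. Each pair of columns can share at most one row with both entries 1 (else a 2×2 all-ones block appears), so Σ_i C(r_i, 2) ≤ C(112, 2) = 6216. By convexity Σ_i C(r_i, 2) ≥ 4·C(z/4, 2) = z(z − 4)/(2·4), giving z² − 4z − 4·112·111 ≤ 0 and hence z ≤ (1/2)[4 + √(16 + 4·49728)] = (1/2)[4 + √198928] ≈ (1/2)(4 + 446.0135) = 225.0067.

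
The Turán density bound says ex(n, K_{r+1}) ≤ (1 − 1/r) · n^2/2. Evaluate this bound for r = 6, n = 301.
Turán density bound = (5/6) · 301^2/2 = 453005/12 ≈ 37750.4167

Turán's theorem: ex(n, K_{r+1}) is achieved by the complete r-partite Turán graph T(n, r) with parts as balanced as possible, and is at most (1 − 1/r) · n^2/2. For r = 6, n = 301: the density bound is (5/6) · 90601/2 = 453005/12 ≈ 37750.4167. The integer-valued extremum is e(T(301, 6)) = 37750, which is strictly less than the density bound 453005/12 since 6 ∤ 301 (the parts of T(301, 6) cannot all be equal).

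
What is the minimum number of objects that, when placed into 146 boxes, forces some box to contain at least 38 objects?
n = (38 − 1)·146 + 1 = 5403

By the generalised pigeonhole principle, to guarantee some box contains ≥ r objects we need more than (r − 1) · k objects total. Threshold: n = (r − 1) · k + 1. With r = 38 and k = 146: n = 37 · 146 + 1 = 5402 + 1 = 5403. For n = 5402 = 37 · 146, we can put exactly 37 objects in every box, avoiding 38 in any single one — so 5403 is tight.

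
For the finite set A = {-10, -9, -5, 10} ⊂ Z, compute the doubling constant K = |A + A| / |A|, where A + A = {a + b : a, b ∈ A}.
K = |A + A| / |A| = 10/4 = 5/2

Enumerate A + A = {a + b : a, b ∈ A}. With |A| = 4, there are |A|^2 = 16 ordered sum pairs; collecting distinct values, A + A = {-20, -19, -18, -15, -14, -10, 0, 1, 5, 20}, so |A + A| = 10. Thus K = 10/4 = 5/2. For comparison, the minimum possible |A + A| over all 4-element sets is 2·4 − 1 = 7 (so min K = 7/4), attained only by arithmetic progressions.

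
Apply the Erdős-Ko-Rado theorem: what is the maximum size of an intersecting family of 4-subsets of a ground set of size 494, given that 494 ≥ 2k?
max |F| = C(493, 3) = 19849166

The Erdős-Ko-Rado theorem states: for n ≥ 2k, an intersecting family of k-subsets of an n-element set has size at most C(n − 1, k − 1), with equality for 'star' families {A ⊆ [n] : |A| = k, i ∈ A} (fix an element i). For n = 494, k = 4: C(493, 3) = 19849166.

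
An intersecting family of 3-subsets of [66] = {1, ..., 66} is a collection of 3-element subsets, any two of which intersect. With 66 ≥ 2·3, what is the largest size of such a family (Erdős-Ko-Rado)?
max |F| = C(65, 2) = 2080

Erdős-Ko-Rado (1961): when n ≥ 2k, max |F| = C(n−1, k−1). The bound is attained by the star {A : i ∈ A} for any fixed i ∈ [n]. Here C(66−1, 3−1) = C(65, 2) = 2080.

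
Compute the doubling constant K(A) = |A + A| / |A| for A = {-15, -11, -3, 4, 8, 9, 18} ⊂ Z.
K = |A + A| / |A| = 26/7

Enumerate A + A = {a + b : a, b ∈ A}. With |A| = 7, there are |A|^2 = 49 ordered sum pairs; collecting distinct values, A + A = {-30, -26, -22, -18, -14, -11, -7, -6, -3, -2, 1, 3, 5, 6, 7, 8, 12, 13, 15, 16, 17, 18, 22, 26, 27, 36}, so |A + A| = 26. Thus K = 26/7. For comparison, the minimum possible |A + A| over all 7-element sets is 2·7 − 1 = 13 (so min K = 13/7), attained only by arithmetic progressions.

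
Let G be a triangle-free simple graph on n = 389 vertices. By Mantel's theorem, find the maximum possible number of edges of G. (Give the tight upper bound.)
ex(389, K_3) = ⌊389^2/4⌋ = 37830

Mantel (1907): a triangle-free graph on n vertices has at most ⌊n^2/4⌋ edges, with equality for the complete bipartite graph K_{⌊n/2⌋, ⌈n/2⌉}. For n = 389: ⌊389^2/4⌋ = ⌊151321/4⌋ = 37830. The extremal graph is K_{194, 195}, which has 194·195 = 37830 edges.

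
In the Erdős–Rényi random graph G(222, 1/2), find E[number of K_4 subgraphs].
E[# K_4] = C(222, 4) · (1/2)^C(4, 2) = 98491965 / 2^6 = 1538936.953125

For each 4-subset S of vertices (there are C(222, 4) = 98491965 such S), let X_S = 1 if S induces a K_4 (all C(4, 2) = 6 edges present). Then P(X_S = 1) = (1/2)^6 = 1/64. By linearity of expectation, E[# K_4] = C(222, 4) · (1/2)^6 = 98491965 / 64 = 1538936.953125.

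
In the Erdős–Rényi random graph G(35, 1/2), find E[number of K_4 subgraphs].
E[# K_4] = C(35, 4) · (1/2)^C(4, 2) = 52360 / 2^6 = 6545/8 = 818.125

For each 4-subset S of vertices (there are C(35, 4) = 52360 such S), let X_S = 1 if S induces a K_4 (all C(4, 2) = 6 edges present). Then P(X_S = 1) = (1/2)^6 = 1/64. By linearity of expectation, E[# K_4] = C(35, 4) · (1/2)^6 = 52360 / 64 = 6545/8 = 818.125.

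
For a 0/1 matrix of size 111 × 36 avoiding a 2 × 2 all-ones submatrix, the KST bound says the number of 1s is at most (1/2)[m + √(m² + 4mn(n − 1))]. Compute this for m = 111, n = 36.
z(111, 36; 2, 2) ≤ (1/2)[111 + √(111² + 4·111·36·35)] = (1/2)[111 + √571761] = 433.5744

Kővári–Sós–Turán: let r_1, ..., r_111 be the row sums and z = Σ r_i the total number of 1s. Each pair of columns can share at most one row with both entries 1 (else a 2×2 all-ones block appears), so Σ_i C(r_i, 2) ≤ C(36, 2) = 630. By convexity Σ_i C(r_i, 2) ≥ 111·C(z/111, 2) = z(z − 111)/(2·111), giving z² − 111z − 111·36·35 ≤ 0 and hence z ≤ (1/2)[111 + √(12321 + 4·139860)] = (1/2)[111 + √571761] ≈ (1/2)(111 + 756.1488) = 433.5744.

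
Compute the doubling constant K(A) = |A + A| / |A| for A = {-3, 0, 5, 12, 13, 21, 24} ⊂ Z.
K = |A + A| / |A| = 23/7

Enumerate A + A = {a + b : a, b ∈ A}. With |A| = 7, there are |A|^2 = 49 ordered sum pairs; collecting distinct values, A + A = {-6, -3, 0, 2, 5, 9, 10, 12, 13, 17, 18, 21, 24, 25, 26, 29, 33, 34, 36, 37, 42, 45, 48}, so |A + A| = 23. Thus K = 23/7. For comparison, the minimum possible |A + A| over all 7-element sets is 2·7 − 1 = 13 (so min K = 13/7), attained only by arithmetic progressions.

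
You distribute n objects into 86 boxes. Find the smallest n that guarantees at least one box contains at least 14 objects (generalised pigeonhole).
n = (14 − 1)·86 + 1 = 1119

By the generalised pigeonhole principle, to guarantee some box contains ≥ r objects we need more than (r − 1) · k objects total. Threshold: n = (r − 1) · k + 1. With r = 14 and k = 86: n = 13 · 86 + 1 = 1118 + 1 = 1119. For n = 1118 = 13 · 86, we can put exactly 13 objects in every box, avoiding 14 in any single one — so 1119 is tight.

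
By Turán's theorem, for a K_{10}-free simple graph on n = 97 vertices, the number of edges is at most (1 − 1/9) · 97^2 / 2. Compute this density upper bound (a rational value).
Turán density bound = (8/9) · 97^2/2 = 37636/9 ≈ 4181.7778

Turán's theorem: ex(n, K_{r+1}) is achieved by the complete r-partite Turán graph T(n, r) with parts as balanced as possible, and is at most (1 − 1/r) · n^2/2. For r = 9, n = 97: the density bound is (8/9) · 9409/2 = 37636/9 ≈ 4181.7778. The integer-valued extremum is e(T(97, 9)) = 4181, which is strictly less than the density bound 37636/9 since 9 ∤ 97 (the parts of T(97, 9) cannot all be equal).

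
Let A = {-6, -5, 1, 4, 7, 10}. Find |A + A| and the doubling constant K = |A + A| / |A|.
K = |A + A| / |A| = 16/6 = 8/3

Enumerate A + A = {a + b : a, b ∈ A}. With |A| = 6, there are |A|^2 = 36 ordered sum pairs; collecting distinct values, A + A = {-12, -11, -10, -5, -4, -2, -1, 1, 2, 4, 5, 8, 11, 14, 17, 20}, so |A + A| = 16. Thus K = 16/6 = 8/3. For comparison, the minimum possible |A + A| over all 6-element sets is 2·6 − 1 = 11 (so min K = 11/6), attained only by arithmetic progressions.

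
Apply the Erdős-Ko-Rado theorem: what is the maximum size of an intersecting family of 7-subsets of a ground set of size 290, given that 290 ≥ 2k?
max |F| = C(289, 6) = 768013694448

The Erdős-Ko-Rado theorem states: for n ≥ 2k, an intersecting family of k-subsets of an n-element set has size at most C(n − 1, k − 1), with equality for 'star' families {A ⊆ [n] : |A| = k, i ∈ A} (fix an element i). For n = 290, k = 7: C(289, 6) = 768013694448.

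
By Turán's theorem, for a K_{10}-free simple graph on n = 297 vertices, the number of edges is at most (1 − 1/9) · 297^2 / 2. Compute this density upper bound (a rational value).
Turán density bound = (8/9) · 297^2/2 = 39204

Turán's theorem: ex(n, K_{r+1}) is achieved by the complete r-partite Turán graph T(n, r) with parts as balanced as possible, and is at most (1 − 1/r) · n^2/2. For r = 9, n = 297: the density bound is (8/9) · 88209/2 = 39204. Since 9 ∣ 297, the Turán graph T(297, 9) has parts of equal size 33, and its edge count e(T(297, 9)) = 39204 attains the density bound exactly.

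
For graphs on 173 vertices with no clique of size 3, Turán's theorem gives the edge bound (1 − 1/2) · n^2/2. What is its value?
Turán density bound = (1/2) · 173^2/2 = 29929/4 ≈ 7482.25

Turán's theorem: ex(n, K_{r+1}) is achieved by the complete r-partite Turán graph T(n, r) with parts as balanced as possible, and is at most (1 − 1/r) · n^2/2. For r = 2, n = 173: the density bound is (1/2) · 29929/2 = 29929/4 ≈ 7482.25. The integer-valued extremum is e(T(173, 2)) = 7482, which is strictly less than the density bound 29929/4 since 2 ∤ 173 (the parts of T(173, 2) cannot all be equal).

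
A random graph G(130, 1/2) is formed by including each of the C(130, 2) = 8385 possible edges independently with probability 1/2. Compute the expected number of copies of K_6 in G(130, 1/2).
E[# K_6] = C(130, 6) · (1/2)^C(6, 2) = 5963412000 / 2^15 = 186356625/1024 ≈ 181988.891602

For each 6-subset S of vertices (there are C(130, 6) = 5963412000 such S), let X_S = 1 if S induces a K_6 (all C(6, 2) = 15 edges present). Then P(X_S = 1) = (1/2)^15 = 1/32768. By linearity of expectation, E[# K_6] = C(130, 6) · (1/2)^15 = 5963412000 / 32768 = 186356625/1024 ≈ 181988.891602.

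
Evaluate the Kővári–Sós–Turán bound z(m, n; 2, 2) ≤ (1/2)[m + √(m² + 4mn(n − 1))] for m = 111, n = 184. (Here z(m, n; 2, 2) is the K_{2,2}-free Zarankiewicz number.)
z(111, 184; 2, 2) ≤ (1/2)[111 + √(111² + 4·111·184·183)] = (1/2)[111 + √14962689] = 1989.5818

Kővári–Sós–Turán: let r_1, ..., r_111 be the row sums and z = Σ r_i the total number of 1s. Each pair of columns can share at most one row with both entries 1 (else a 2×2 all-ones block appears), so Σ_i C(r_i, 2) ≤ C(184, 2) = 16836. By convexity Σ_i C(r_i, 2) ≥ 111·C(z/111, 2) = z(z − 111)/(2·111), giving z² − 111z − 111·184·183 ≤ 0 and hence z ≤ (1/2)[111 + √(12321 + 4·3737592)] = (1/2)[111 + √14962689] ≈ (1/2)(111 + 3868.1635) = 1989.5818.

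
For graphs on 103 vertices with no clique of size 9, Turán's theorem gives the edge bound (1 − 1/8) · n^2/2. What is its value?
Turán density bound = (7/8) · 103^2/2 = 74263/16 ≈ 4641.4375

Turán's theorem: ex(n, K_{r+1}) is achieved by the complete r-partite Turán graph T(n, r) with parts as balanced as possible, and is at most (1 − 1/r) · n^2/2. For r = 8, n = 103: the density bound is (7/8) · 10609/2 = 74263/16 ≈ 4641.4375. The integer-valued extremum is e(T(103, 8)) = 4641, which is strictly less than the density bound 74263/16 since 8 ∤ 103 (the parts of T(103, 8) cannot all be equal).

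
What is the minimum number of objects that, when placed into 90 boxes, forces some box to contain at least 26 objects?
n = (26 − 1)·90 + 1 = 2251

By the generalised pigeonhole principle, to guarantee some box contains ≥ r objects we need more than (r − 1) · k objects total. Threshold: n = (r − 1) · k + 1. With r = 26 and k = 90: n = 25 · 90 + 1 = 2250 + 1 = 2251. For n = 2250 = 25 · 90, we can put exactly 25 objects in every box, avoiding 26 in any single one — so 2251 is tight.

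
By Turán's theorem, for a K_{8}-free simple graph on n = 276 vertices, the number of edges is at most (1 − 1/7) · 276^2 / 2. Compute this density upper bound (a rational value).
Turán density bound = (6/7) · 276^2/2 = 228528/7 ≈ 32646.8571

Turán's theorem: ex(n, K_{r+1}) is achieved by the complete r-partite Turán graph T(n, r) with parts as balanced as possible, and is at most (1 − 1/r) · n^2/2. For r = 7, n = 276: the density bound is (6/7) · 76176/2 = 228528/7 ≈ 32646.8571. The integer-valued extremum is e(T(276, 7)) = 32646, which is strictly less than the density bound 228528/7 since 7 ∤ 276 (the parts of T(276, 7) cannot all be equal).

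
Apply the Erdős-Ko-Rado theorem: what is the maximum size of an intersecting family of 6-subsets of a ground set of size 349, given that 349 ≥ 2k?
max |F| = C(348, 5) = 41321978664

Erdős-Ko-Rado (1961): when n ≥ 2k, max |F| = C(n−1, k−1). The bound is attained by the star {A : i ∈ A} for any fixed i ∈ [n]. Here C(349−1, 6−1) = C(348, 5) = 41321978664.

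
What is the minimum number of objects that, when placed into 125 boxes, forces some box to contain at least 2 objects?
n = (2 − 1)·125 + 1 = 126

By the generalised pigeonhole principle, to guarantee some box contains ≥ r objects we need more than (r − 1) · k objects total. Threshold: n = (r − 1) · k + 1. With r = 2 and k = 125: n = 1 · 125 + 1 = 125 + 1 = 126. For n = 125 = 1 · 125, we can put exactly 1 objects in every box, avoiding 2 in any single one — so 126 is tight.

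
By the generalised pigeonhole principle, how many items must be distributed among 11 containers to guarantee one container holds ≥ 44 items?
n = (44 − 1)·11 + 1 = 474

By the generalised pigeonhole principle, to guarantee some box contains ≥ r objects we need more than (r − 1) · k objects total. Threshold: n = (r − 1) · k + 1. With r = 44 and k = 11: n = 43 · 11 + 1 = 473 + 1 = 474. For n = 473 = 43 · 11, we can put exactly 43 objects in every box, avoiding 44 in any single one — so 474 is tight.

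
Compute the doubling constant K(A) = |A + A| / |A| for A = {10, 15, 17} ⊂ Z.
K = |A + A| / |A| = 6/3 = 2

Enumerate A + A = {a + b : a, b ∈ A}. With |A| = 3, there are |A|^2 = 9 ordered sum pairs; collecting distinct values, A + A = {20, 25, 27, 30, 32, 34}, so |A + A| = 6. Thus K = 6/3 = 2. For comparison, the minimum possible |A + A| over all 3-element sets is 2·3 − 1 = 5 (so min K = 5/3), attained only by arithmetic progressions.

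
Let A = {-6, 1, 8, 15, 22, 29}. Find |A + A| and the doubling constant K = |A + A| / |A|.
K = |A + A| / |A| = 11/6

Enumerate A + A = {a + b : a, b ∈ A}. With |A| = 6, there are |A|^2 = 36 ordered sum pairs; collecting distinct values, A + A = {-12, -5, 2, 9, 16, 23, 30, 37, 44, 51, 58}, so |A + A| = 11. Thus K = 11/6. Here |A + A| = 2|A| − 1 = 11, the minimum possible — so K = 11/6 is minimal, which holds iff A is an arithmetic progression.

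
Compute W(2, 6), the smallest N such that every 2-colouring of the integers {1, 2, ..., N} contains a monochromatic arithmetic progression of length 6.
W(2, 6) = 1132

This is a classical value, W(2, 6) = 1132, established by combining an explicit 2-colouring of {1, ..., 1131} with no monochromatic 6-AP (giving the lower bound W(2, 6) > 1131) and a finite case analysis / exhaustive computer search showing every 2-colouring of {1, ..., 1132} has such an AP.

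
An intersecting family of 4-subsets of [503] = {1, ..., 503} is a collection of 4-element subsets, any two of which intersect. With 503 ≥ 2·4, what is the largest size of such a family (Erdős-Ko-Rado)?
max |F| = C(502, 3) = 20958500

The Erdős-Ko-Rado theorem states: for n ≥ 2k, an intersecting family of k-subsets of an n-element set has size at most C(n − 1, k − 1), with equality for 'star' families {A ⊆ [n] : |A| = k, i ∈ A} (fix an element i). For n = 503, k = 4: C(502, 3) = 20958500.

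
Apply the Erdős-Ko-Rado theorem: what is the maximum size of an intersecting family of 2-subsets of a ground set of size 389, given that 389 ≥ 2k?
max |F| = C(388, 1) = 388

The Erdős-Ko-Rado theorem states: for n ≥ 2k, an intersecting family of k-subsets of an n-element set has size at most C(n − 1, k − 1), with equality for 'star' families {A ⊆ [n] : |A| = k, i ∈ A} (fix an element i). For n = 389, k = 2: C(388, 1) = 388.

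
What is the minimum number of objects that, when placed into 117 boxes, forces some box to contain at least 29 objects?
n = (29 − 1)·117 + 1 = 3277

By the generalised pigeonhole principle, to guarantee some box contains ≥ r objects we need more than (r − 1) · k objects total. Threshold: n = (r − 1) · k + 1. With r = 29 and k = 117: n = 28 · 117 + 1 = 3276 + 1 = 3277. For n = 3276 = 28 · 117, we can put exactly 28 objects in every box, avoiding 29 in any single one — so 3277 is tight.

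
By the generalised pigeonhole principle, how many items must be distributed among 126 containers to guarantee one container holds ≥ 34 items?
n = (34 − 1)·126 + 1 = 4159

By the generalised pigeonhole principle, to guarantee some box contains ≥ r objects we need more than (r − 1) · k objects total. Threshold: n = (r − 1) · k + 1. With r = 34 and k = 126: n = 33 · 126 + 1 = 4158 + 1 = 4159. For n = 4158 = 33 · 126, we can put exactly 33 objects in every box, avoiding 34 in any single one — so 4159 is tight.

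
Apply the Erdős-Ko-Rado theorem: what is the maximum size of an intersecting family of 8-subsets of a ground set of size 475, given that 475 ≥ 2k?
max |F| = C(474, 7) = 1020207249948744

Erdős-Ko-Rado (1961): when n ≥ 2k, max |F| = C(n−1, k−1). The bound is attained by the star {A : i ∈ A} for any fixed i ∈ [n]. Here C(475−1, 8−1) = C(474, 7) = 1020207249948744.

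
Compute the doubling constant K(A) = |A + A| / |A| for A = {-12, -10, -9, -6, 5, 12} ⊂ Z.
K = |A + A| / |A| = 20/6 = 10/3

Enumerate A + A = {a + b : a, b ∈ A}. With |A| = 6, there are |A|^2 = 36 ordered sum pairs; collecting distinct values, A + A = {-24, -22, -21, -20, -19, -18, -16, -15, -12, -7, -5, -4, -1, 0, 2, 3, 6, 10, 17, 24}, so |A + A| = 20. Thus K = 20/6 = 10/3. For comparison, the minimum possible |A + A| over all 6-element sets is 2·6 − 1 = 11 (so min K = 11/6), attained only by arithmetic progressions.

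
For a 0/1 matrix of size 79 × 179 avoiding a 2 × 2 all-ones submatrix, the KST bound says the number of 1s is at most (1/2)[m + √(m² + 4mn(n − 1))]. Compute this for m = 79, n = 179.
z(79, 179; 2, 2) ≤ (1/2)[79 + √(79² + 4·79·179·178)] = (1/2)[79 + √10074633] = 1626.5281

Kővári–Sós–Turán: let r_1, ..., r_79 be the row sums and z = Σ r_i the total number of 1s. Each pair of columns can share at most one row with both entries 1 (else a 2×2 all-ones block appears), so Σ_i C(r_i, 2) ≤ C(179, 2) = 15931. By convexity Σ_i C(r_i, 2) ≥ 79·C(z/79, 2) = z(z − 79)/(2·79), giving z² − 79z − 79·179·178 ≤ 0 and hence z ≤ (1/2)[79 + √(6241 + 4·2517098)] = (1/2)[79 + √10074633] ≈ (1/2)(79 + 3174.0562) = 1626.5281.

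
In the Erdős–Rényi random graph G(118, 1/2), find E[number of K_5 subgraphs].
E[# K_5] = C(118, 5) · (1/2)^C(5, 2) = 174963438 / 2^10 = 87481719/512 ≈ 170862.732422

For each 5-subset S of vertices (there are C(118, 5) = 174963438 such S), let X_S = 1 if S induces a K_5 (all C(5, 2) = 10 edges present). Then P(X_S = 1) = (1/2)^10 = 1/1024. By linearity of expectation, E[# K_5] = C(118, 5) · (1/2)^10 = 174963438 / 1024 = 87481719/512 ≈ 170862.732422.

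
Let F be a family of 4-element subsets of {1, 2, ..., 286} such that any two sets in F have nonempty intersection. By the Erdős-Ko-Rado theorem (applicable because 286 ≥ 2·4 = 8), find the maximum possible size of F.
max |F| = C(285, 3) = 3817670

Erdős-Ko-Rado (1961): when n ≥ 2k, max |F| = C(n−1, k−1). The bound is attained by the star {A : i ∈ A} for any fixed i ∈ [n]. Here C(286−1, 4−1) = C(285, 3) = 3817670.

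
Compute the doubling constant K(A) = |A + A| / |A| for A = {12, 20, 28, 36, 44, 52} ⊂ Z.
K = |A + A| / |A| = 11/6

Enumerate A + A = {a + b : a, b ∈ A}. With |A| = 6, there are |A|^2 = 36 ordered sum pairs; collecting distinct values, A + A = {24, 32, 40, 48, 56, 64, 72, 80, 88, 96, 104}, so |A + A| = 11. Thus K = 11/6. Here |A + A| = 2|A| − 1 = 11, the minimum possible — so K = 11/6 is minimal, which holds iff A is an arithmetic progression.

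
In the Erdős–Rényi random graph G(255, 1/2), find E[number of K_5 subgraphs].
E[# K_5] = C(255, 5) · (1/2)^C(5, 2) = 8637487551 / 2^10 ≈ 8435046.436523

For each 5-subset S of vertices (there are C(255, 5) = 8637487551 such S), let X_S = 1 if S induces a K_5 (all C(5, 2) = 10 edges present). Then P(X_S = 1) = (1/2)^10 = 1/1024. By linearity of expectation, E[# K_5] = C(255, 5) · (1/2)^10 = 8637487551 / 1024 ≈ 8435046.436523.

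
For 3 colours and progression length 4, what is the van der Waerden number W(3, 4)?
W(3, 4) = 293

This is a classical value, W(3, 4) = 293, established by combining an explicit 3-colouring of {1, ..., 292} with no monochromatic 4-AP (giving the lower bound W(3, 4) > 292) and a finite case analysis / exhaustive computer search showing every 3-colouring of {1, ..., 293} has such an AP.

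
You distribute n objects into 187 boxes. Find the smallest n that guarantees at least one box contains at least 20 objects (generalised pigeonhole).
n = (20 − 1)·187 + 1 = 3554

By the generalised pigeonhole principle, to guarantee some box contains ≥ r objects we need more than (r − 1) · k objects total. Threshold: n = (r − 1) · k + 1. With r = 20 and k = 187: n = 19 · 187 + 1 = 3553 + 1 = 3554. For n = 3553 = 19 · 187, we can put exactly 19 objects in every box, avoiding 20 in any single one — so 3554 is tight.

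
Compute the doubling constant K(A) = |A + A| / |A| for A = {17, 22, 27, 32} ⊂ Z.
K = |A + A| / |A| = 7/4

Enumerate A + A = {a + b : a, b ∈ A}. With |A| = 4, there are |A|^2 = 16 ordered sum pairs; collecting distinct values, A + A = {34, 39, 44, 49, 54, 59, 64}, so |A + A| = 7. Thus K = 7/4. Here |A + A| = 2|A| − 1 = 7, the minimum possible — so K = 7/4 is minimal, which holds iff A is an arithmetic progression.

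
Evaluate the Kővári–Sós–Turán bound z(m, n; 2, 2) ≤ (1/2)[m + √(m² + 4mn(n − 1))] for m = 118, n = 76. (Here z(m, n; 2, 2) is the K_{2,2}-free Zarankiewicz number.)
z(118, 76; 2, 2) ≤ (1/2)[118 + √(118² + 4·118·76·75)] = (1/2)[118 + √2704324] = 881.2414

Kővári–Sós–Turán: let r_1, ..., r_118 be the row sums and z = Σ r_i the total number of 1s. Each pair of columns can share at most one row with both entries 1 (else a 2×2 all-ones block appears), so Σ_i C(r_i, 2) ≤ C(76, 2) = 2850. By convexity Σ_i C(r_i, 2) ≥ 118·C(z/118, 2) = z(z − 118)/(2·118), giving z² − 118z − 118·76·75 ≤ 0 and hence z ≤ (1/2)[118 + √(13924 + 4·672600)] = (1/2)[118 + √2704324] ≈ (1/2)(118 + 1644.4829) = 881.2414.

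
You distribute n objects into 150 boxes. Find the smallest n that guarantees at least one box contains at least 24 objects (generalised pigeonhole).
n = (24 − 1)·150 + 1 = 3451

By the generalised pigeonhole principle, to guarantee some box contains ≥ r objects we need more than (r − 1) · k objects total. Threshold: n = (r − 1) · k + 1. With r = 24 and k = 150: n = 23 · 150 + 1 = 3450 + 1 = 3451. For n = 3450 = 23 · 150, we can put exactly 23 objects in every box, avoiding 24 in any single one — so 3451 is tight.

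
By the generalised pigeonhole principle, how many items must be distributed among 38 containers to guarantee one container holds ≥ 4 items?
n = (4 − 1)·38 + 1 = 115

By the generalised pigeonhole principle, to guarantee some box contains ≥ r objects we need more than (r − 1) · k objects total. Threshold: n = (r − 1) · k + 1. With r = 4 and k = 38: n = 3 · 38 + 1 = 114 + 1 = 115. For n = 114 = 3 · 38, we can put exactly 3 objects in every box, avoiding 4 in any single one — so 115 is tight.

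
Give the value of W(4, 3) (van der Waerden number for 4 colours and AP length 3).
W(4, 3) = 76

W(4, 3) = 76. The lower bound W(4, 3) > 75 comes from an explicit good 4-colouring of [1, 75]; the upper bound W(4, 3) ≤ 76 was verified by exhaustive search over 4-colourings of [1, 76].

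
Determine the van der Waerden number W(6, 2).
W(6, 2) = 6 + 1 = 7

A 2-term AP is any pair of integers, so a monochromatic 2-AP exists iff some colour is used at least twice. With 6 colours, the colouring i ↦ i on {1, ..., 6} uses each colour once, avoiding any monochromatic pair, so W(6, 2) > 6. For {1, ..., 7}, pigeonhole forces two integers of the same colour, which form a monochromatic 2-AP. Hence W(6, 2) = 7.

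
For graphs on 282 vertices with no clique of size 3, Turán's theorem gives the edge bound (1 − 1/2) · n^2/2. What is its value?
Turán density bound = (1/2) · 282^2/2 = 19881

Turán's theorem: ex(n, K_{r+1}) is achieved by the complete r-partite Turán graph T(n, r) with parts as balanced as possible, and is at most (1 − 1/r) · n^2/2. For r = 2, n = 282: the density bound is (1/2) · 79524/2 = 19881. Since 2 ∣ 282, the Turán graph T(282, 2) has parts of equal size 141, and its edge count e(T(282, 2)) = 19881 attains the density bound exactly.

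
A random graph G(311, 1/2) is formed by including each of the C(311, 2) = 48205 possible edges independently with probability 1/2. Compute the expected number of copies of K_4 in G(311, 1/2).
E[# K_4] = C(311, 4) · (1/2)^C(4, 2) = 382313855 / 2^6 = 5973653.984375

For each 4-subset S of vertices (there are C(311, 4) = 382313855 such S), let X_S = 1 if S induces a K_4 (all C(4, 2) = 6 edges present). Then P(X_S = 1) = (1/2)^6 = 1/64. By linearity of expectation, E[# K_4] = C(311, 4) · (1/2)^6 = 382313855 / 64 = 5973653.984375.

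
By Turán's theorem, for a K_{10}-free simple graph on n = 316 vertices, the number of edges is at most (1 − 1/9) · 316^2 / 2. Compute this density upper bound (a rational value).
Turán density bound = (8/9) · 316^2/2 = 399424/9 ≈ 44380.4444

Turán's theorem: ex(n, K_{r+1}) is achieved by the complete r-partite Turán graph T(n, r) with parts as balanced as possible, and is at most (1 − 1/r) · n^2/2. For r = 9, n = 316: the density bound is (8/9) · 99856/2 = 399424/9 ≈ 44380.4444. The integer-valued extremum is e(T(316, 9)) = 44380, which is strictly less than the density bound 399424/9 since 9 ∤ 316 (the parts of T(316, 9) cannot all be equal).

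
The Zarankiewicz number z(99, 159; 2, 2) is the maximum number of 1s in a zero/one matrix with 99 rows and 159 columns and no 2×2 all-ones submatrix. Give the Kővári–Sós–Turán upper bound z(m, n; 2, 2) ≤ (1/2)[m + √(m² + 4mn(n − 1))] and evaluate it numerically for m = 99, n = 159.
z(99, 159; 2, 2) ≤ (1/2)[99 + √(99² + 4·99·159·158)] = (1/2)[99 + √9958113] = 1627.3239

Kővári–Sós–Turán: let r_1, ..., r_99 be the row sums and z = Σ r_i the total number of 1s. Each pair of columns can share at most one row with both entries 1 (else a 2×2 all-ones block appears), so Σ_i C(r_i, 2) ≤ C(159, 2) = 12561. By convexity Σ_i C(r_i, 2) ≥ 99·C(z/99, 2) = z(z − 99)/(2·99), giving z² − 99z − 99·159·158 ≤ 0 and hence z ≤ (1/2)[99 + √(9801 + 4·2487078)] = (1/2)[99 + √9958113] ≈ (1/2)(99 + 3155.6478) = 1627.3239.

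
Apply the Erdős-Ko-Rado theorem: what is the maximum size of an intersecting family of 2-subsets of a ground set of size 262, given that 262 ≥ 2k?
max |F| = C(261, 1) = 261

The Erdős-Ko-Rado theorem states: for n ≥ 2k, an intersecting family of k-subsets of an n-element set has size at most C(n − 1, k − 1), with equality for 'star' families {A ⊆ [n] : |A| = k, i ∈ A} (fix an element i). For n = 262, k = 2: C(261, 1) = 261.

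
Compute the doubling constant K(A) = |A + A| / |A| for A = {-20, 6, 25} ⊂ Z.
K = |A + A| / |A| = 6/3 = 2

Enumerate A + A = {a + b : a, b ∈ A}. With |A| = 3, there are |A|^2 = 9 ordered sum pairs; collecting distinct values, A + A = {-40, -14, 5, 12, 31, 50}, so |A + A| = 6. Thus K = 6/3 = 2. For comparison, the minimum possible |A + A| over all 3-element sets is 2·3 − 1 = 5 (so min K = 5/3), attained only by arithmetic progressions.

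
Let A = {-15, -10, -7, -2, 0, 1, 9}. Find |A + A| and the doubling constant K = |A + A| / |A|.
K = |A + A| / |A| = 22/7

Enumerate A + A = {a + b : a, b ∈ A}. With |A| = 7, there are |A|^2 = 49 ordered sum pairs; collecting distinct values, A + A = {-30, -25, -22, -20, -17, -15, -14, -12, -10, -9, -7, -6, -4, -2, -1, 0, 1, 2, 7, 9, 10, 18}, so |A + A| = 22. Thus K = 22/7. For comparison, the minimum possible |A + A| over all 7-element sets is 2·7 − 1 = 13 (so min K = 13/7), attained only by arithmetic progressions.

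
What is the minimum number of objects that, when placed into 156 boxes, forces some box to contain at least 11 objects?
n = (11 − 1)·156 + 1 = 1561

By the generalised pigeonhole principle, to guarantee some box contains ≥ r objects we need more than (r − 1) · k objects total. Threshold: n = (r − 1) · k + 1. With r = 11 and k = 156: n = 10 · 156 + 1 = 1560 + 1 = 1561. For n = 1560 = 10 · 156, we can put exactly 10 objects in every box, avoiding 11 in any single one — so 1561 is tight.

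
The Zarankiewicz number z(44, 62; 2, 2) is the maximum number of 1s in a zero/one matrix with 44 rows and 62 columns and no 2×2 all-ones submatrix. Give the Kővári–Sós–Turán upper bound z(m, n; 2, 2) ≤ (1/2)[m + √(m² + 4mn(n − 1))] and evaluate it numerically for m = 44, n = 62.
z(44, 62; 2, 2) ≤ (1/2)[44 + √(44² + 4·44·62·61)] = (1/2)[44 + √667568] = 430.5242

Kővári–Sós–Turán: let r_1, ..., r_44 be the row sums and z = Σ r_i the total number of 1s. Each pair of columns can share at most one row with both entries 1 (else a 2×2 all-ones block appears), so Σ_i C(r_i, 2) ≤ C(62, 2) = 1891. By convexity Σ_i C(r_i, 2) ≥ 44·C(z/44, 2) = z(z − 44)/(2·44), giving z² − 44z − 44·62·61 ≤ 0 and hence z ≤ (1/2)[44 + √(1936 + 4·166408)] = (1/2)[44 + √667568] ≈ (1/2)(44 + 817.0483) = 430.5242.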